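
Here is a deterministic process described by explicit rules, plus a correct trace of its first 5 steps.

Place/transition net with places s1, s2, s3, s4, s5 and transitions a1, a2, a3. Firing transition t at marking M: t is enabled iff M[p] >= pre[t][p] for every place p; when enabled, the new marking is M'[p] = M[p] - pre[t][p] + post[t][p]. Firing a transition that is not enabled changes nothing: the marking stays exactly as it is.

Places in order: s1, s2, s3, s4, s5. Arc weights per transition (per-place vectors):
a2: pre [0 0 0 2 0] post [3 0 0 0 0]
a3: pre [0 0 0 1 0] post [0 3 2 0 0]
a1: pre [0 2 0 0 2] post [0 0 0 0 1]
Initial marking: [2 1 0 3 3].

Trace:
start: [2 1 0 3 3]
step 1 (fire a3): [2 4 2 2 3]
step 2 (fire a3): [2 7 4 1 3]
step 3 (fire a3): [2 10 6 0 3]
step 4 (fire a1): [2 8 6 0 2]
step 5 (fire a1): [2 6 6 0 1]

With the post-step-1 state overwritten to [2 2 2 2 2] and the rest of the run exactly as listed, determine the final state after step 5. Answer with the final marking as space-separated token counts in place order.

state after step 1 := [2 2 2 2 2]
step 2 (fire a3): [2 5 4 1 2]
step 3 (fire a3): [2 8 6 0 2]
step 4 (fire a1): [2 6 6 0 1]
step 5 (fire a1): [2 6 6 0 1]

2 6 6 0 1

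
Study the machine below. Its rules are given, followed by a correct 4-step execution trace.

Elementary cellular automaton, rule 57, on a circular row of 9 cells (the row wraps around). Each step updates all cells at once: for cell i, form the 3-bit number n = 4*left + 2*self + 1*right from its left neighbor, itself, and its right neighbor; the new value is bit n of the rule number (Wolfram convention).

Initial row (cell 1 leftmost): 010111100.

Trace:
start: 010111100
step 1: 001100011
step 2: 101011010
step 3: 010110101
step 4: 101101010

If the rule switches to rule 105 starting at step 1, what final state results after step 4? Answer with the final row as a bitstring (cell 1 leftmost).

011110010

(re-executing steps 1..4 under rule 105; state before step 1: 010111100)
step 1: 001100101
step 2: 001100010
step 3: 101101000
step 4: 011110010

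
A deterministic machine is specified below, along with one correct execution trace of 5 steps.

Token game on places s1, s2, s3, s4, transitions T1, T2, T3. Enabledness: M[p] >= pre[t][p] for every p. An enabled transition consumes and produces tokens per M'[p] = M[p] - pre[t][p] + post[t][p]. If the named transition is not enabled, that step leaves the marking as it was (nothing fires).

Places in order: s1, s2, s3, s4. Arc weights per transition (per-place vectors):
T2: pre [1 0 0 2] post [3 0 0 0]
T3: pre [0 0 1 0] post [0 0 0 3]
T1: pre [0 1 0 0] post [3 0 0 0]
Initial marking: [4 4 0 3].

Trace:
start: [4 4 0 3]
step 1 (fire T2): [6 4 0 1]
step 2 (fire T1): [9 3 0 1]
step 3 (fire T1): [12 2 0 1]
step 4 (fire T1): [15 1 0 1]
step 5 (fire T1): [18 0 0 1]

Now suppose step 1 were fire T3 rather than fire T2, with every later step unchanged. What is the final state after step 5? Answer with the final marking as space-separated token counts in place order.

(re-executing from step 1 with the substitution; state before step 1: [4 4 0 3])
step 1 (fire T3): [4 4 0 3]
step 2 (fire T1): [7 3 0 3]
step 3 (fire T1): [10 2 0 3]
step 4 (fire T1): [13 1 0 3]
step 5 (fire T1): [16 0 0 3]

16 0 0 3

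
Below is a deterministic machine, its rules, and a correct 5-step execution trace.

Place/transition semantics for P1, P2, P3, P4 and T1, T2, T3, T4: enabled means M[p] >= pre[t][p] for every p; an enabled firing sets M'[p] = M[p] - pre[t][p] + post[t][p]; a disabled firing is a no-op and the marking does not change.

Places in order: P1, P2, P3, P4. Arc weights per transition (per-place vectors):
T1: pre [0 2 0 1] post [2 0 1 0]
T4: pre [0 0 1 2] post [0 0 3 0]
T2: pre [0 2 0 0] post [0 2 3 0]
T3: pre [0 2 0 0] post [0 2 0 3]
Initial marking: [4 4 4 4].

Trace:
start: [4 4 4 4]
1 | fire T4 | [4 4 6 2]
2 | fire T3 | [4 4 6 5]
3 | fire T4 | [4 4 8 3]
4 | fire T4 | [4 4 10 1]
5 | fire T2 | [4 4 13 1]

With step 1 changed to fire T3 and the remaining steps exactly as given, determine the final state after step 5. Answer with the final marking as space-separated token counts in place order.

(re-executing from step 1 with the substitution; state before step 1: [4 4 4 4])
1 | fire T3 | [4 4 4 7]
2 | fire T3 | [4 4 4 10]
3 | fire T4 | [4 4 6 8]
4 | fire T4 | [4 4 8 6]
5 | fire T2 | [4 4 11 6]

4 4 11 6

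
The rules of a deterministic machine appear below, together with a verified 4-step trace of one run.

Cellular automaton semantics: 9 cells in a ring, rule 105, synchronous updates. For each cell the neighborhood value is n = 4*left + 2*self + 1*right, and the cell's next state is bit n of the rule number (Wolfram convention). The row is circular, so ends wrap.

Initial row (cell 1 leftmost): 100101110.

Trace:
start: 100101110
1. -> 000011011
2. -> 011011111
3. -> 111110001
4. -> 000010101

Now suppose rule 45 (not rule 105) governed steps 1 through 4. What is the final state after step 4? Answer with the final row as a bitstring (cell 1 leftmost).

111111011

(re-executing steps 1..4 under rule 45; state before step 1: 100101110)
1. -> 100111001
2. -> 000100001
3. -> 010101101
4. -> 111111011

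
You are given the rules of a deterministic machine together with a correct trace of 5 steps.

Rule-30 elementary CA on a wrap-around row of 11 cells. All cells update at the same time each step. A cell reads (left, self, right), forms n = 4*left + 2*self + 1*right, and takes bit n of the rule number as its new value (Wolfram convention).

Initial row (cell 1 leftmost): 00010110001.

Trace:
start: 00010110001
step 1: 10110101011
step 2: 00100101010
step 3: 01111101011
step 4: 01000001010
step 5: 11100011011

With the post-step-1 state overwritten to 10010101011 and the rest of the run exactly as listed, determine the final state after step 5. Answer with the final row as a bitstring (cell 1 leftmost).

state after step 1 := 10010101011
step 2: 01110101010
step 3: 11000101011
step 4: 00101101010
step 5: 01101001011

01101001011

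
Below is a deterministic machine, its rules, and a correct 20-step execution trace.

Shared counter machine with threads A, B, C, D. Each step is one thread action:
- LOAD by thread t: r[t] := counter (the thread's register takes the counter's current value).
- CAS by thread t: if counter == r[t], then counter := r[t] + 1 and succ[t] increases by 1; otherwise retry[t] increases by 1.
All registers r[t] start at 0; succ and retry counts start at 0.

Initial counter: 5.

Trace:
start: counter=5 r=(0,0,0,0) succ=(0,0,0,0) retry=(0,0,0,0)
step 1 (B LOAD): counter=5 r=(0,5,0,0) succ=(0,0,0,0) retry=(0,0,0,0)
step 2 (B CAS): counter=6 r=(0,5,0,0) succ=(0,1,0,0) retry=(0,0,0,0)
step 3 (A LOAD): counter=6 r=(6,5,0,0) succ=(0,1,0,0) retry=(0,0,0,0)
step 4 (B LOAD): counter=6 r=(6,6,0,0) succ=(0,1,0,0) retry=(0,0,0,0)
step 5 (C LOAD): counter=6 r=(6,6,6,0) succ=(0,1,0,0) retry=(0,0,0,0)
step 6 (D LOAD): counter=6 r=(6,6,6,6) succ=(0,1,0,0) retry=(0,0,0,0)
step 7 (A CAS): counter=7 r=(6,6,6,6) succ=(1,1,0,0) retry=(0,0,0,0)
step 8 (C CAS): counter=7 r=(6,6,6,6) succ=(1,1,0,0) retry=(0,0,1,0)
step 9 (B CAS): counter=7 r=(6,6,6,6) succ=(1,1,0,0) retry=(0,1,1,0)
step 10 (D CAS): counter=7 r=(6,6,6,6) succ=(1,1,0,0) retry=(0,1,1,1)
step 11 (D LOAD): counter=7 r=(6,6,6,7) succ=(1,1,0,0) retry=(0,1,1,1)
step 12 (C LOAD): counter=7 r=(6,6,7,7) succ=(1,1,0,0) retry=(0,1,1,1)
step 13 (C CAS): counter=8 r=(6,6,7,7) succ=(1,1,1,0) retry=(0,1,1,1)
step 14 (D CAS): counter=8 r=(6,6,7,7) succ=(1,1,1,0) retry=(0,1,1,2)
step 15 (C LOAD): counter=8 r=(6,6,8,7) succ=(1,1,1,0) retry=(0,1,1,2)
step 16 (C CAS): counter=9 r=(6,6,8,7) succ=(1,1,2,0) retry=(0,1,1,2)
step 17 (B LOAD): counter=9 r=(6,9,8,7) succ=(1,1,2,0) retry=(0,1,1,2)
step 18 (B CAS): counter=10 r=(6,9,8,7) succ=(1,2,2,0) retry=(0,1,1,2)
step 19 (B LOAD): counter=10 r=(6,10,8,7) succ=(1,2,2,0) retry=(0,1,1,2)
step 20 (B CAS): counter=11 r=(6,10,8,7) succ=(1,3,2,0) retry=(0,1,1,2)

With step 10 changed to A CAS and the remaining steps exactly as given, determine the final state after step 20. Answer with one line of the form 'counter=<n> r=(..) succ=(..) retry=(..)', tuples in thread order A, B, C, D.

counter=11 r=(6,10,8,7) succ=(1,3,2,0) retry=(1,1,1,1)

(re-executing from step 10 with the substitution; state before step 10: counter=7 r=(6,6,6,6) succ=(1,1,0,0) retry=(0,1,1,0))
step 10 (A CAS): counter=7 r=(6,6,6,6) succ=(1,1,0,0) retry=(1,1,1,0)
step 11 (D LOAD): counter=7 r=(6,6,6,7) succ=(1,1,0,0) retry=(1,1,1,0)
step 12 (C LOAD): counter=7 r=(6,6,7,7) succ=(1,1,0,0) retry=(1,1,1,0)
step 13 (C CAS): counter=8 r=(6,6,7,7) succ=(1,1,1,0) retry=(1,1,1,0)
step 14 (D CAS): counter=8 r=(6,6,7,7) succ=(1,1,1,0) retry=(1,1,1,1)
step 15 (C LOAD): counter=8 r=(6,6,8,7) succ=(1,1,1,0) retry=(1,1,1,1)
step 16 (C CAS): counter=9 r=(6,6,8,7) succ=(1,1,2,0) retry=(1,1,1,1)
step 17 (B LOAD): counter=9 r=(6,9,8,7) succ=(1,1,2,0) retry=(1,1,1,1)
step 18 (B CAS): counter=10 r=(6,9,8,7) succ=(1,2,2,0) retry=(1,1,1,1)
step 19 (B LOAD): counter=10 r=(6,10,8,7) succ=(1,2,2,0) retry=(1,1,1,1)
step 20 (B CAS): counter=11 r=(6,10,8,7) succ=(1,3,2,0) retry=(1,1,1,1)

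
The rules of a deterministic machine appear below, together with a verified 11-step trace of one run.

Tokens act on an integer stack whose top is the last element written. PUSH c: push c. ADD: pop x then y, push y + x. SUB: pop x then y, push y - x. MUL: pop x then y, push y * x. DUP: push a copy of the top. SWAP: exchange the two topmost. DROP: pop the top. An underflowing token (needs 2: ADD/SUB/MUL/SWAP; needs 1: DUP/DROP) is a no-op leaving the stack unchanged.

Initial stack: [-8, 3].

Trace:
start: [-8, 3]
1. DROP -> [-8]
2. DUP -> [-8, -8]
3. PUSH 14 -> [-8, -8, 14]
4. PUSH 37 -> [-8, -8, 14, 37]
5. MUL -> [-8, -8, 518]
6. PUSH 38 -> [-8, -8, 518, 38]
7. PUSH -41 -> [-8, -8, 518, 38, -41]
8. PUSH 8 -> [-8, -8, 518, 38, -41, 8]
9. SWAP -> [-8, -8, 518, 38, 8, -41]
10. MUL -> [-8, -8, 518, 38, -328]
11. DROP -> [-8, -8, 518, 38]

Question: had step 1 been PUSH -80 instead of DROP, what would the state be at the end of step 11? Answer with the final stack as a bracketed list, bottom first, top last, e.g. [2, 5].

(re-executing from step 1 with the substitution; state before step 1: [-8, 3])
1. PUSH -80 -> [-8, 3, -80]
2. DUP -> [-8, 3, -80, -80]
3. PUSH 14 -> [-8, 3, -80, -80, 14]
4. PUSH 37 -> [-8, 3, -80, -80, 14, 37]
5. MUL -> [-8, 3, -80, -80, 518]
6. PUSH 38 -> [-8, 3, -80, -80, 518, 38]
7. PUSH -41 -> [-8, 3, -80, -80, 518, 38, -41]
8. PUSH 8 -> [-8, 3, -80, -80, 518, 38, -41, 8]
9. SWAP -> [-8, 3, -80, -80, 518, 38, 8, -41]
10. MUL -> [-8, 3, -80, -80, 518, 38, -328]
11. DROP -> [-8, 3, -80, -80, 518, 38]

[-8, 3, -80, -80, 518, 38]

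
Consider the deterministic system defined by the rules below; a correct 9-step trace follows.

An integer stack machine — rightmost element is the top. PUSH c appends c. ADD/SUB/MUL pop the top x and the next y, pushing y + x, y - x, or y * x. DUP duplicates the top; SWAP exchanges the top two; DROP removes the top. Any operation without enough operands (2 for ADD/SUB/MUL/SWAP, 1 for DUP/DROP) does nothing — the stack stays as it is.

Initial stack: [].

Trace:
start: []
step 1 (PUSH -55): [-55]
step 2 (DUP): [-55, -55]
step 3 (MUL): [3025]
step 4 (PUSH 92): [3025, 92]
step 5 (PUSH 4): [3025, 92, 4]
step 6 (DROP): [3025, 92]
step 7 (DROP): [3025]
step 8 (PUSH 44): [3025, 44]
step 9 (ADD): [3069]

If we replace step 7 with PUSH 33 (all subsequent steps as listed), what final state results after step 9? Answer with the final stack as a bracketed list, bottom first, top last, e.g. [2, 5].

[3025, 92, 77]

(re-executing from step 7 with the substitution; state before step 7: [3025, 92])
step 7 (PUSH 33): [3025, 92, 33]
step 8 (PUSH 44): [3025, 92, 33, 44]
step 9 (ADD): [3025, 92, 77]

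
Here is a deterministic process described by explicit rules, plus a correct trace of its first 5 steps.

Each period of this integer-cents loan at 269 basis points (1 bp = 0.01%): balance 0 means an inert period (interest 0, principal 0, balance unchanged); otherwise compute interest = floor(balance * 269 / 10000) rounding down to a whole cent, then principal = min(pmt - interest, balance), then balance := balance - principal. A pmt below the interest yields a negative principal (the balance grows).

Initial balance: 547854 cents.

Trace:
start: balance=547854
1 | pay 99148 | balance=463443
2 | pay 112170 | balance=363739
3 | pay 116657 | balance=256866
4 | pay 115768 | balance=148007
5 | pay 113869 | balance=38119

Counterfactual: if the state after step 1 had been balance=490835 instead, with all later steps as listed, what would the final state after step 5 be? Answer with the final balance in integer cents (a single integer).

state after step 1 := balance=490835
2 | pay 112170 | balance=391868
3 | pay 116657 | balance=285752
4 | pay 115768 | balance=177670
5 | pay 113869 | balance=68580

68580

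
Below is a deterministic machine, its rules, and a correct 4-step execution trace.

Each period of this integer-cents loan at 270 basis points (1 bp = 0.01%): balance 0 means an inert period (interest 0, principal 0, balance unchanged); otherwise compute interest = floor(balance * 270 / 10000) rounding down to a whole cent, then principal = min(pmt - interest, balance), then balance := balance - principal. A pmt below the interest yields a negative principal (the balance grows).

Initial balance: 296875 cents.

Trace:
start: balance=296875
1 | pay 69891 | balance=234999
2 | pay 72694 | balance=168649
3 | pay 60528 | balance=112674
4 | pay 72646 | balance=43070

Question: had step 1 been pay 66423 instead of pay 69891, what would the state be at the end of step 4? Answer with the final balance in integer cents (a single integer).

(re-executing from step 1 with the substitution; state before step 1: balance=296875)
1 | pay 66423 | balance=238467
2 | pay 72694 | balance=172211
3 | pay 60528 | balance=116332
4 | pay 72646 | balance=46826

46826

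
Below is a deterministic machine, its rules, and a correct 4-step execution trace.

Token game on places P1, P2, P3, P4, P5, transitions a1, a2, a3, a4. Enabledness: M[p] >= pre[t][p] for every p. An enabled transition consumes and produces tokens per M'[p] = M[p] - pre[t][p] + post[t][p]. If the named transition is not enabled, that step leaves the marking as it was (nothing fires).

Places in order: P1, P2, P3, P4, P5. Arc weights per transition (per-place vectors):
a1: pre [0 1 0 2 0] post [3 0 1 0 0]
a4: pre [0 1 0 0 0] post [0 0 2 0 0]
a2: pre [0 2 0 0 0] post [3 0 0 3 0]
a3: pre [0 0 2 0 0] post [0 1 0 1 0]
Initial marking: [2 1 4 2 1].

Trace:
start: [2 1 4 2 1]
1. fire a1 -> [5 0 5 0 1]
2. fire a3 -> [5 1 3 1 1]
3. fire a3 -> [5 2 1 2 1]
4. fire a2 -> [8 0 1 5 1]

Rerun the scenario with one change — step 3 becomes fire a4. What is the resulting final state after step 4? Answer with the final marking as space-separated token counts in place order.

5 0 5 1 1

(re-executing from step 3 with the substitution; state before step 3: [5 1 3 1 1])
3. fire a4 -> [5 0 5 1 1]
4. fire a2 -> [5 0 5 1 1]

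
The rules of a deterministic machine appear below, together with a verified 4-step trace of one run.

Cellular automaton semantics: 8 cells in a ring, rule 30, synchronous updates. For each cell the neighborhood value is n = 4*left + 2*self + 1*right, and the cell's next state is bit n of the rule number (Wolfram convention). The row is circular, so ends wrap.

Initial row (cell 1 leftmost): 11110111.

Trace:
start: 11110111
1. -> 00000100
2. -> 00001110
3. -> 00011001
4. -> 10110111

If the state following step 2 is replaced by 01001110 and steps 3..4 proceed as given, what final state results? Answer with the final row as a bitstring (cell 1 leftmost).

state after step 2 := 01001110
3. -> 11111001
4. -> 00000111

00000111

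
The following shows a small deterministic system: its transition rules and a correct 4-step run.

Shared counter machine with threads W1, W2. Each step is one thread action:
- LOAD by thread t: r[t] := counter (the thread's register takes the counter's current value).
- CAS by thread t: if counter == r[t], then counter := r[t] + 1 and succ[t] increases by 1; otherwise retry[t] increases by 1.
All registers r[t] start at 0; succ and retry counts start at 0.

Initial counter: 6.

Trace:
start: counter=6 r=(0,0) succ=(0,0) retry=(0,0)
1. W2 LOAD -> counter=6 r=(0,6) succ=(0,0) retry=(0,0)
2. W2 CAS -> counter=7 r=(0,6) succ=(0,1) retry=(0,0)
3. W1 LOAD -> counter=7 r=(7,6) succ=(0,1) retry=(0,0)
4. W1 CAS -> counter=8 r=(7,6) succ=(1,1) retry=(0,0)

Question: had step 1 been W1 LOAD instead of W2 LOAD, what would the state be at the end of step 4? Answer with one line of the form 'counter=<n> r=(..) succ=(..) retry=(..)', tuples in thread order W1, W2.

counter=7 r=(6,0) succ=(1,0) retry=(0,1)

(re-executing from step 1 with the substitution; state before step 1: counter=6 r=(0,0) succ=(0,0) retry=(0,0))
1. W1 LOAD -> counter=6 r=(6,0) succ=(0,0) retry=(0,0)
2. W2 CAS -> counter=6 r=(6,0) succ=(0,0) retry=(0,1)
3. W1 LOAD -> counter=6 r=(6,0) succ=(0,0) retry=(0,1)
4. W1 CAS -> counter=7 r=(6,0) succ=(1,0) retry=(0,1)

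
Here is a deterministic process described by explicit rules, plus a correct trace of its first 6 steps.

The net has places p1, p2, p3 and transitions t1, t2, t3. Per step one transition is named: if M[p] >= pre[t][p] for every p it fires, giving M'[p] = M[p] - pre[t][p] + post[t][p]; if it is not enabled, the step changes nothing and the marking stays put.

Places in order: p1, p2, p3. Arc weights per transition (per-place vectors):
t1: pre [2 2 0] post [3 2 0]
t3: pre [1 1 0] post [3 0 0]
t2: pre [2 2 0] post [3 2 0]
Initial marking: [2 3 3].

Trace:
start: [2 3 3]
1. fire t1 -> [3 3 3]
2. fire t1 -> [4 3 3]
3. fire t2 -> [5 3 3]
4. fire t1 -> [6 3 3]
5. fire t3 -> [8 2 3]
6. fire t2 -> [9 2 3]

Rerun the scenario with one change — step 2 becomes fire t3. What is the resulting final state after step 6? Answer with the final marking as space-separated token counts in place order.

9 1 3

(re-executing from step 2 with the substitution; state before step 2: [3 3 3])
2. fire t3 -> [5 2 3]
3. fire t2 -> [6 2 3]
4. fire t1 -> [7 2 3]
5. fire t3 -> [9 1 3]
6. fire t2 -> [9 1 3]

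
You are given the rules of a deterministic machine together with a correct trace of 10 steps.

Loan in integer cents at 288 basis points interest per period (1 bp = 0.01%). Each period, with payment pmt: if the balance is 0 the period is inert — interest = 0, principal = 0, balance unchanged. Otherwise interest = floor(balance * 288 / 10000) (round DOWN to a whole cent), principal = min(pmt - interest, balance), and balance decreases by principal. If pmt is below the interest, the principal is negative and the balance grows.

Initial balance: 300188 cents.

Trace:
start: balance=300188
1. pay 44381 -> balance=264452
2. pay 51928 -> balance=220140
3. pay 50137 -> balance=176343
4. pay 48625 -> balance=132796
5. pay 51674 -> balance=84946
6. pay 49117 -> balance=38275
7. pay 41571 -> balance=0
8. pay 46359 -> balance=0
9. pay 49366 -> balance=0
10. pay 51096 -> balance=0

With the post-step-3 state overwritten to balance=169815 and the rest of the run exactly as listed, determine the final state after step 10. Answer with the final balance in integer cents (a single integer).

state after step 3 := balance=169815
4. pay 48625 -> balance=126080
5. pay 51674 -> balance=78037
6. pay 49117 -> balance=31167
7. pay 41571 -> balance=0
8. pay 46359 -> balance=0
9. pay 49366 -> balance=0
10. pay 51096 -> balance=0

0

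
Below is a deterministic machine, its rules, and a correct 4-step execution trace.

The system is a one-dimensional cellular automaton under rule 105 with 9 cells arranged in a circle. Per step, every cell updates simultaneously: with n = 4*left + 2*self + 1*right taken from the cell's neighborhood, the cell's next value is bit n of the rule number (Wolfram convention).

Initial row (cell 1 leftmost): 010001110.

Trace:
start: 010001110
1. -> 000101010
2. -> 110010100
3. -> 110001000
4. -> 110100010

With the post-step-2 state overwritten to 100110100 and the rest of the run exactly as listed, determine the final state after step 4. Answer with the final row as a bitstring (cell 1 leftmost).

state after step 2 := 100110100
3. -> 000111000
4. -> 110101011

110101011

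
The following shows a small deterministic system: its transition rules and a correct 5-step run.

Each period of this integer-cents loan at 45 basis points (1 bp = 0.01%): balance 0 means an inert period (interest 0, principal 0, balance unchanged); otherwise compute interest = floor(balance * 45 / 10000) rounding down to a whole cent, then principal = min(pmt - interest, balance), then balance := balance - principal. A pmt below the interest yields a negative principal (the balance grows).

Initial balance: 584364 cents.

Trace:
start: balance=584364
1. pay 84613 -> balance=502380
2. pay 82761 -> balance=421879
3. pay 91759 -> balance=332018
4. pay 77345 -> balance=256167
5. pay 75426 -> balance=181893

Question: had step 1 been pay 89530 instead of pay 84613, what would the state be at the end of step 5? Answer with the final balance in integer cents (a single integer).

(re-executing from step 1 with the substitution; state before step 1: balance=584364)
1. pay 89530 -> balance=497463
2. pay 82761 -> balance=416940
3. pay 91759 -> balance=327057
4. pay 77345 -> balance=251183
5. pay 75426 -> balance=176887

176887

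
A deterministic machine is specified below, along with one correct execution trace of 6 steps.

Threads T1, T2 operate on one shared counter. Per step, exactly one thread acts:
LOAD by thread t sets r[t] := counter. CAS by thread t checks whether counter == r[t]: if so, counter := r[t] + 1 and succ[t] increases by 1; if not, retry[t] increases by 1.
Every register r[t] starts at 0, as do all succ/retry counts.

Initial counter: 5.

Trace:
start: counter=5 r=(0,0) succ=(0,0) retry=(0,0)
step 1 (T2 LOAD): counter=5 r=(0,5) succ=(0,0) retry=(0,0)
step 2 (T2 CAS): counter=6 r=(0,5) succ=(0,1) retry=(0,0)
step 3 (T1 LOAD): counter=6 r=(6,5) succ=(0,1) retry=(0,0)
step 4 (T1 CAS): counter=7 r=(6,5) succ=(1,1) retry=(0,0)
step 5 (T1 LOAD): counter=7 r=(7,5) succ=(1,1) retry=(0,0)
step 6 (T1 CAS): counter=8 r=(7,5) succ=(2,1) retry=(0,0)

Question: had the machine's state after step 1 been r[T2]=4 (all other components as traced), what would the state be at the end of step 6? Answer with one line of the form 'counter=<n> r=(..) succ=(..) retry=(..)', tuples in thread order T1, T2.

counter=7 r=(6,4) succ=(2,0) retry=(0,1)

state after step 1 := counter=5 r=(0,4) succ=(0,0) retry=(0,0)
step 2 (T2 CAS): counter=5 r=(0,4) succ=(0,0) retry=(0,1)
step 3 (T1 LOAD): counter=5 r=(5,4) succ=(0,0) retry=(0,1)
step 4 (T1 CAS): counter=6 r=(5,4) succ=(1,0) retry=(0,1)
step 5 (T1 LOAD): counter=6 r=(6,4) succ=(1,0) retry=(0,1)
step 6 (T1 CAS): counter=7 r=(6,4) succ=(2,0) retry=(0,1)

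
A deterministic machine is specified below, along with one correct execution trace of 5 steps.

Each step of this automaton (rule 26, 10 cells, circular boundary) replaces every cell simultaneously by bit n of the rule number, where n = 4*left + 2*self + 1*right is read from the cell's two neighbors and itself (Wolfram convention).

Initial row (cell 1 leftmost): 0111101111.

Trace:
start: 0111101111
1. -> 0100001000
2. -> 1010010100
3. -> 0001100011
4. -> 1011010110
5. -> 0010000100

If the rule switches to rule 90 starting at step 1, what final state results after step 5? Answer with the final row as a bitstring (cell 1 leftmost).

0011000110

(re-executing steps 1..5 under rule 90; state before step 1: 0111101111)
1. -> 0100101001
2. -> 0011000110
3. -> 0111101111
4. -> 0100101001
5. -> 0011000110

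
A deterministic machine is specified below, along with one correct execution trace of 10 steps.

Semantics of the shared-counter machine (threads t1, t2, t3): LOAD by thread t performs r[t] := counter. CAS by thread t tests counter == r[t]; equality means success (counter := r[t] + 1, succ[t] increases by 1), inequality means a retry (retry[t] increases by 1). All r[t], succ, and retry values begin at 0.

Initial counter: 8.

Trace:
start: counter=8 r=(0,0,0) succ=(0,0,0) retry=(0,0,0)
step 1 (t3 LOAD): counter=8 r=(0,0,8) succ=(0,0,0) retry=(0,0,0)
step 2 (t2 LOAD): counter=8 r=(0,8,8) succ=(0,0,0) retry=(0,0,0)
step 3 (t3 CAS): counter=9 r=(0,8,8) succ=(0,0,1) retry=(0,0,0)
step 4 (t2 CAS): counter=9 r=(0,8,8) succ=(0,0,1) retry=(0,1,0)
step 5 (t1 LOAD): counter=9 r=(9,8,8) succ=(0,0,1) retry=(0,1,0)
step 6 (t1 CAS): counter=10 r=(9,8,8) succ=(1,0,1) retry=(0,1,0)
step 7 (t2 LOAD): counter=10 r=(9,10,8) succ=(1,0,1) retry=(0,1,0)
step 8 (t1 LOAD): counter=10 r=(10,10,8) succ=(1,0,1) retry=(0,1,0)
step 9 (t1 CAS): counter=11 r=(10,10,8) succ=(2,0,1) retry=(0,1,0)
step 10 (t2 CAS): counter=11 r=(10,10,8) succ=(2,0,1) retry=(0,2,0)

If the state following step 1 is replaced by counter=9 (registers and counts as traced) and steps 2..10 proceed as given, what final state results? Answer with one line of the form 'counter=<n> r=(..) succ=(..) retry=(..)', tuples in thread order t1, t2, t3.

state after step 1 := counter=9 r=(0,0,8) succ=(0,0,0) retry=(0,0,0)
step 2 (t2 LOAD): counter=9 r=(0,9,8) succ=(0,0,0) retry=(0,0,0)
step 3 (t3 CAS): counter=9 r=(0,9,8) succ=(0,0,0) retry=(0,0,1)
step 4 (t2 CAS): counter=10 r=(0,9,8) succ=(0,1,0) retry=(0,0,1)
step 5 (t1 LOAD): counter=10 r=(10,9,8) succ=(0,1,0) retry=(0,0,1)
step 6 (t1 CAS): counter=11 r=(10,9,8) succ=(1,1,0) retry=(0,0,1)
step 7 (t2 LOAD): counter=11 r=(10,11,8) succ=(1,1,0) retry=(0,0,1)
step 8 (t1 LOAD): counter=11 r=(11,11,8) succ=(1,1,0) retry=(0,0,1)
step 9 (t1 CAS): counter=12 r=(11,11,8) succ=(2,1,0) retry=(0,0,1)
step 10 (t2 CAS): counter=12 r=(11,11,8) succ=(2,1,0) retry=(0,1,1)

counter=12 r=(11,11,8) succ=(2,1,0) retry=(0,1,1)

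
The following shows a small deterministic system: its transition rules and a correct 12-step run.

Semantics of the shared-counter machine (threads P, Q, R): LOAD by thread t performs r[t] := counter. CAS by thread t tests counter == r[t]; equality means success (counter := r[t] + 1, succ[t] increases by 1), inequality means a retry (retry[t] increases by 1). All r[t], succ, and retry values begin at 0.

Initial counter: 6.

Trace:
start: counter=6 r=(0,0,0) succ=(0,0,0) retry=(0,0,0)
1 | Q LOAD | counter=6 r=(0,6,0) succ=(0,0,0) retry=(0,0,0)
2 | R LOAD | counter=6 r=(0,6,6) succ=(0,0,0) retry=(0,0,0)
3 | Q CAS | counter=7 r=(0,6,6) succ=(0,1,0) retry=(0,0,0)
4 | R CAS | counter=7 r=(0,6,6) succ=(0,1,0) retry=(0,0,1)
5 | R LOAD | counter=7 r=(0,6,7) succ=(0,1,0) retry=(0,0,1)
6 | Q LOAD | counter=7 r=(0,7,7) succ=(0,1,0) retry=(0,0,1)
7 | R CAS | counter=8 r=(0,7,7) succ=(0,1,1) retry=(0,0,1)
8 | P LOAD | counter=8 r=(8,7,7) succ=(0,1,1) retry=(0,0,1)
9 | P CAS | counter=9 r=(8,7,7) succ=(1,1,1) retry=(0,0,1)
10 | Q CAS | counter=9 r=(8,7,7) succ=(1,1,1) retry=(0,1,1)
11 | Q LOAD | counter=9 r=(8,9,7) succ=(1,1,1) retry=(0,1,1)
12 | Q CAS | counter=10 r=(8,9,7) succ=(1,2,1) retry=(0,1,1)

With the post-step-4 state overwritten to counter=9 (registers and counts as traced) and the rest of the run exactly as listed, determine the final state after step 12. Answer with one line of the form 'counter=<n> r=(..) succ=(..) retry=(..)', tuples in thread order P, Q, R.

counter=12 r=(10,11,9) succ=(1,2,1) retry=(0,1,1)

state after step 4 := counter=9 r=(0,6,6) succ=(0,1,0) retry=(0,0,1)
5 | R LOAD | counter=9 r=(0,6,9) succ=(0,1,0) retry=(0,0,1)
6 | Q LOAD | counter=9 r=(0,9,9) succ=(0,1,0) retry=(0,0,1)
7 | R CAS | counter=10 r=(0,9,9) succ=(0,1,1) retry=(0,0,1)
8 | P LOAD | counter=10 r=(10,9,9) succ=(0,1,1) retry=(0,0,1)
9 | P CAS | counter=11 r=(10,9,9) succ=(1,1,1) retry=(0,0,1)
10 | Q CAS | counter=11 r=(10,9,9) succ=(1,1,1) retry=(0,1,1)
11 | Q LOAD | counter=11 r=(10,11,9) succ=(1,1,1) retry=(0,1,1)
12 | Q CAS | counter=12 r=(10,11,9) succ=(1,2,1) retry=(0,1,1)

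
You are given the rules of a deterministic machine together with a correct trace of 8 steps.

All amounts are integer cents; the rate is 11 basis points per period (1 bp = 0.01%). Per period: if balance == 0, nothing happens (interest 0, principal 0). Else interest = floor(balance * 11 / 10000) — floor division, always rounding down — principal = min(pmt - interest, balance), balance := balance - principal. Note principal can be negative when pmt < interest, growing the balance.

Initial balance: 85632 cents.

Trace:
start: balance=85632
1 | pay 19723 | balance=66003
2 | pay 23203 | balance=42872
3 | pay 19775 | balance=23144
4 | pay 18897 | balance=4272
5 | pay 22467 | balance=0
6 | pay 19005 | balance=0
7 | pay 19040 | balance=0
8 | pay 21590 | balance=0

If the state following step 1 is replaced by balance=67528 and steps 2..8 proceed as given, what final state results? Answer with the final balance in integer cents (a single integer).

state after step 1 := balance=67528
2 | pay 23203 | balance=44399
3 | pay 19775 | balance=24672
4 | pay 18897 | balance=5802
5 | pay 22467 | balance=0
6 | pay 19005 | balance=0
7 | pay 19040 | balance=0
8 | pay 21590 | balance=0

0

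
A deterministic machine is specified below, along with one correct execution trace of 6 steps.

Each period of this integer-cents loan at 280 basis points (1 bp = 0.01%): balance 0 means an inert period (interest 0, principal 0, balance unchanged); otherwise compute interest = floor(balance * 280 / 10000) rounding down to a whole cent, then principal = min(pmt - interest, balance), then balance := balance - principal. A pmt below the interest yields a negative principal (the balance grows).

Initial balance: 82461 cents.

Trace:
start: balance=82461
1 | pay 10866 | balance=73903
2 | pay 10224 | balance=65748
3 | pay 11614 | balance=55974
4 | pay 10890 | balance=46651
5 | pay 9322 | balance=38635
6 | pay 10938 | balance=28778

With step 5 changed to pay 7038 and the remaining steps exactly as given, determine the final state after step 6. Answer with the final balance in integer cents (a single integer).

(re-executing from step 5 with the substitution; state before step 5: balance=46651)
5 | pay 7038 | balance=40919
6 | pay 10938 | balance=31126

31126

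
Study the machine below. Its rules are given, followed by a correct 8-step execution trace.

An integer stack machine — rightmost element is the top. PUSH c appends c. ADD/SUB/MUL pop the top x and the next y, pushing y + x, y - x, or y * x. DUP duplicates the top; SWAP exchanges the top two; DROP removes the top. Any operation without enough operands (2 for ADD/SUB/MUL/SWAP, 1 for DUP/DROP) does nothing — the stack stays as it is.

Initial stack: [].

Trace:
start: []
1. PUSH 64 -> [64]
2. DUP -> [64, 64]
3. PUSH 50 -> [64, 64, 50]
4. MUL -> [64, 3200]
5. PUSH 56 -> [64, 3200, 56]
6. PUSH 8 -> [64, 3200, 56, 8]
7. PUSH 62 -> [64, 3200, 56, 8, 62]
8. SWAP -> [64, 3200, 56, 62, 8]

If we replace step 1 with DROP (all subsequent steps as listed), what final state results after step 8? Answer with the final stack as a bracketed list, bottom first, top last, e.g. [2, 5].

(re-executing from step 1 with the substitution; state before step 1: [])
1. DROP -> []
2. DUP -> []
3. PUSH 50 -> [50]
4. MUL -> [50]
5. PUSH 56 -> [50, 56]
6. PUSH 8 -> [50, 56, 8]
7. PUSH 62 -> [50, 56, 8, 62]
8. SWAP -> [50, 56, 62, 8]

[50, 56, 62, 8]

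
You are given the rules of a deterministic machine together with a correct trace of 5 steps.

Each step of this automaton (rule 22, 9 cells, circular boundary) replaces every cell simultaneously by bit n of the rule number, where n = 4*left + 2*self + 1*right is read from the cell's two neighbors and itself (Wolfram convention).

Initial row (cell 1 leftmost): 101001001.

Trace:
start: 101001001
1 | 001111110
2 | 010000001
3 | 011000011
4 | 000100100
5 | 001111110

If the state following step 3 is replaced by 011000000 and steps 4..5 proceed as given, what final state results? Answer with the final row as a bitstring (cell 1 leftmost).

111110001

state after step 3 := 011000000
4 | 100100000
5 | 111110001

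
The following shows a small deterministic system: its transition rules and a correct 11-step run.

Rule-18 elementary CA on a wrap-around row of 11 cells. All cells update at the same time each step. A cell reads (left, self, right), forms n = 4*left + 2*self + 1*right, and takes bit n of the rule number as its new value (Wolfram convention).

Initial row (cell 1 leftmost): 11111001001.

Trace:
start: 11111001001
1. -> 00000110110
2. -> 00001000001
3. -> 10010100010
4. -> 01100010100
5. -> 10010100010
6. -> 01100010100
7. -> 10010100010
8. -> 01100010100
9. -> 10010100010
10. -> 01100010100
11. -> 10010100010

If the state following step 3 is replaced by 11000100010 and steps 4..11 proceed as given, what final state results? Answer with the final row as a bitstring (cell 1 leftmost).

state after step 3 := 11000100010
4. -> 00101010100
5. -> 01000000010
6. -> 10100000101
7. -> 00010001000
8. -> 00101010100
9. -> 01000000010
10. -> 10100000101
11. -> 00010001000

00010001000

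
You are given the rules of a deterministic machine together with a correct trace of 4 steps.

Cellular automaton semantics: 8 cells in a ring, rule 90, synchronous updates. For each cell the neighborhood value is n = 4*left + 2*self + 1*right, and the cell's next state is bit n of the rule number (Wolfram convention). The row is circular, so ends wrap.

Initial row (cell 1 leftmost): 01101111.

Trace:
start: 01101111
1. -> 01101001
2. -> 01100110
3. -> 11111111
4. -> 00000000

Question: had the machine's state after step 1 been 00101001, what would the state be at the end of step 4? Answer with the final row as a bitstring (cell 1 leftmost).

10101010

state after step 1 := 00101001
2. -> 11000110
3. -> 11101110
4. -> 10101010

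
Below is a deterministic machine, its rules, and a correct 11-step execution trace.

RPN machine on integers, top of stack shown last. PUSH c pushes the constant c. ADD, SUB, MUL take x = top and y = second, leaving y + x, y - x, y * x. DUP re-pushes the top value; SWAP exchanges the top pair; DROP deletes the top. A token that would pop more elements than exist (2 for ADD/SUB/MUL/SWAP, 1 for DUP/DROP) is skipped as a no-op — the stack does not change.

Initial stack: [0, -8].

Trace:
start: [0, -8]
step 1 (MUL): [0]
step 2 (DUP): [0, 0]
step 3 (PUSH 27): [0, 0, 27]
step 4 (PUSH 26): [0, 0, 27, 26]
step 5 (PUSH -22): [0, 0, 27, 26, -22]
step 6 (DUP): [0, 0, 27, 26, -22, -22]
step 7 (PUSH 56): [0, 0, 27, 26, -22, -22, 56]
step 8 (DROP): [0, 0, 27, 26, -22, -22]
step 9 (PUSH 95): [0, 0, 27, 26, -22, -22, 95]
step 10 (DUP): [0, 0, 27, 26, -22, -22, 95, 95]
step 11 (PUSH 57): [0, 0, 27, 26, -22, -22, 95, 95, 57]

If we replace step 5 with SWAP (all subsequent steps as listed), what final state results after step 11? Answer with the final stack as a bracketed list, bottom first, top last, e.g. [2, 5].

[0, 0, 26, 27, 27, 95, 95, 57]

(re-executing from step 5 with the substitution; state before step 5: [0, 0, 27, 26])
step 5 (SWAP): [0, 0, 26, 27]
step 6 (DUP): [0, 0, 26, 27, 27]
step 7 (PUSH 56): [0, 0, 26, 27, 27, 56]
step 8 (DROP): [0, 0, 26, 27, 27]
step 9 (PUSH 95): [0, 0, 26, 27, 27, 95]
step 10 (DUP): [0, 0, 26, 27, 27, 95, 95]
step 11 (PUSH 57): [0, 0, 26, 27, 27, 95, 95, 57]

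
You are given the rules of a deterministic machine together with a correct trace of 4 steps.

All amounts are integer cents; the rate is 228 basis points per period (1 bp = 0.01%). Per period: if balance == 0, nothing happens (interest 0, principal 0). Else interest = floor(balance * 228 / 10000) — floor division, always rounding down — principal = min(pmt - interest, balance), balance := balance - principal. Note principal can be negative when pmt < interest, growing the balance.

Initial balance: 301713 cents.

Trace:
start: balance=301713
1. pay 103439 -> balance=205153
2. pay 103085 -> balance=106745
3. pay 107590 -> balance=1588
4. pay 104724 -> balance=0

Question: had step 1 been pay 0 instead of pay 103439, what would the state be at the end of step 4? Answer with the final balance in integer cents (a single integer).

7576

(re-executing from step 1 with the substitution; state before step 1: balance=301713)
1. pay 0 -> balance=308592
2. pay 103085 -> balance=212542
3. pay 107590 -> balance=109797
4. pay 104724 -> balance=7576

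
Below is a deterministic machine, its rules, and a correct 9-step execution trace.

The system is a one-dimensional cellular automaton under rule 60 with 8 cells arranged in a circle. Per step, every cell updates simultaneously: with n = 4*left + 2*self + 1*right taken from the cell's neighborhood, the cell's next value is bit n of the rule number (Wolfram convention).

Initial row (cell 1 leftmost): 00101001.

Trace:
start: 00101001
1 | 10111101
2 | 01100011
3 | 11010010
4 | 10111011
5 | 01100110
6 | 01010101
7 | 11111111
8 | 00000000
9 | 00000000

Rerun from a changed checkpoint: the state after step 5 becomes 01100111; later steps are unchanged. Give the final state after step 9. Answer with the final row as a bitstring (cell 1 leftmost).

state after step 5 := 01100111
6 | 11010100
7 | 10111110
8 | 11100001
9 | 00010001

00010001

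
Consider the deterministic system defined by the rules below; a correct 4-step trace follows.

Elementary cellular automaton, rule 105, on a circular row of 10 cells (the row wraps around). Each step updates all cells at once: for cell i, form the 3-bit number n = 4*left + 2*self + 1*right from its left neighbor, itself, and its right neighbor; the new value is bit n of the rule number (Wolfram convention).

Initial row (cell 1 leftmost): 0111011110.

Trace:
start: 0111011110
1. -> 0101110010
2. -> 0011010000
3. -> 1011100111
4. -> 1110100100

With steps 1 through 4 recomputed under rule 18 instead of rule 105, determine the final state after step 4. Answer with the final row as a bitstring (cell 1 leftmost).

0001001000

(re-executing steps 1..4 under rule 18; state before step 1: 0111011110)
1. -> 1000000001
2. -> 0100000010
3. -> 1010000101
4. -> 0001001000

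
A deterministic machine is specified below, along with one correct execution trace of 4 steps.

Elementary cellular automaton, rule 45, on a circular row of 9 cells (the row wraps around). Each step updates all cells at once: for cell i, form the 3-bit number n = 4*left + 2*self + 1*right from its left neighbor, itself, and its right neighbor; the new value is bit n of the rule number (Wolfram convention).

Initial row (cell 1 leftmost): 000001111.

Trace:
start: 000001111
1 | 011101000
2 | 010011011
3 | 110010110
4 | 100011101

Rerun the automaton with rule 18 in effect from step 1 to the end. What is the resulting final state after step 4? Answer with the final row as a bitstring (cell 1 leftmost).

000001001

(re-executing steps 1..4 under rule 18; state before step 1: 000001111)
1 | 100010000
2 | 010101001
3 | 000000110
4 | 000001001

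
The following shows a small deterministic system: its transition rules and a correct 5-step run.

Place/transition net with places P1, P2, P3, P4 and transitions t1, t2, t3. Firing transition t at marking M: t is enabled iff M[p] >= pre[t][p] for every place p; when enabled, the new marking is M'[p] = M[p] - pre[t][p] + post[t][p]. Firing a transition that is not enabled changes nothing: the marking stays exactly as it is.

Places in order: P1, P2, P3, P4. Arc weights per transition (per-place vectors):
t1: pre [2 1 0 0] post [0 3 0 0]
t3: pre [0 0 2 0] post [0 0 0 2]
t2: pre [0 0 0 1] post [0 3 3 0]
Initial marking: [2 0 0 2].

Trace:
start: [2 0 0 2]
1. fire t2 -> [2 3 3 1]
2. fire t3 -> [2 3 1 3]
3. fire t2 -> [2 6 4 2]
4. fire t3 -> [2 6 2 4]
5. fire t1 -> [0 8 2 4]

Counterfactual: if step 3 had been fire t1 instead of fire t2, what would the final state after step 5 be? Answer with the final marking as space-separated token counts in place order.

(re-executing from step 3 with the substitution; state before step 3: [2 3 1 3])
3. fire t1 -> [0 5 1 3]
4. fire t3 -> [0 5 1 3]
5. fire t1 -> [0 5 1 3]

0 5 1 3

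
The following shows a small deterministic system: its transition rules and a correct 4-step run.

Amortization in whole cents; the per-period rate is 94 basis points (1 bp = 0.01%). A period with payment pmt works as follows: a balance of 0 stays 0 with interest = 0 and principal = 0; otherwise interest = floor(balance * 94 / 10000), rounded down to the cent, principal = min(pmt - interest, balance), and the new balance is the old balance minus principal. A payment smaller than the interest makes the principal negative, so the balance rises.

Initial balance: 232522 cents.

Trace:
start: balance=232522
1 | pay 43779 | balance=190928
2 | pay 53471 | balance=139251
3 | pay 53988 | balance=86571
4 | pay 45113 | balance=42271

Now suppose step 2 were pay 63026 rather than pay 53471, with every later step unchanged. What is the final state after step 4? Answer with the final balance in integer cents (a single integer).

(re-executing from step 2 with the substitution; state before step 2: balance=190928)
2 | pay 63026 | balance=129696
3 | pay 53988 | balance=76927
4 | pay 45113 | balance=32537

32537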